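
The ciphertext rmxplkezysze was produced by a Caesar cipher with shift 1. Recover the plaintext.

r(17): 17−1=16 → q
m(12): 12−1=11 → l
x(23): 23−1=22 → w
p(15): 15−1=14 → o
l(11): 11−1=10 → k
k(10): 10−1=9 → j
e(4): 4−1=3 → d
z(25): 25−1=24 → y
y(24): 24−1=23 → x
s(18): 18−1=17 → r
z(25): 25−1=24 → y
e(4): 4−1=3 → d

qlwokjdyxryd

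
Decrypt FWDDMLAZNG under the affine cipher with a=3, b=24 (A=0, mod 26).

The inverse of 3 mod 26 is 9, since 3·9=27≡1. Apply D(y)=9·(y−24) mod 26:
F(5): 9·(5−24)=-171≡11 → L
W(22): 9·(22−24)=-18≡8 → I
D(3): 9·(3−24)=-189≡19 → T
D(3): 9·(3−24)=-189≡19 → T
M(12): 9·(12−24)=-108≡22 → W
L(11): 9·(11−24)=-117≡13 → N
A(0): 9·(0−24)=-216≡18 → S
Z(25): 9·(25−24)=9 → J
N(13): 9·(13−24)=-99≡5 → F
G(6): 9·(6−24)=-162≡20 → U

LITTWNSJFU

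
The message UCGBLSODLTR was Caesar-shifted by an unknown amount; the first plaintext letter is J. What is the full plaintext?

From the crib: U(20)−J(9)=11, so the shift is 11.
Subtract 11 from each ciphertext letter:
U(20): 20−11=9 → J
C(2): 2−11=-9≡17 → R
G(6): 6−11=-5≡21 → V
B(1): 1−11=-10≡16 → Q
L(11): 11−11=0 → A
S(18): 18−11=7 → H
O(14): 14−11=3 → D
D(3): 3−11=-8≡18 → S
L(11): 11−11=0 → A
T(19): 19−11=8 → I
R(17): 17−11=6 → G

JRVQAHDSAIG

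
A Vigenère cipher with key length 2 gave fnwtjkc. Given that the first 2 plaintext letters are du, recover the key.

ct

Subtract each crib letter from the matching ciphertext letter (mod 26):
f(5)−d(3)=2 → c
n(13)−u(20)=-7≡19 → t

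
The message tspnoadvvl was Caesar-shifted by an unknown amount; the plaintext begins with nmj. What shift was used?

From the crib: t(19)−n(13)=6, so the shift is 6.

6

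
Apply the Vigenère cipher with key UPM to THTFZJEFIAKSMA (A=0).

Repeat the key across the message: UPMUPMUPMUPMUP
T(19)+U(20): 39≡13 → N
H(7)+P(15): 22 → W
T(19)+M(12): 31≡5 → F
F(5)+U(20): 25 → Z
Z(25)+P(15): 40≡14 → O
J(9)+M(12): 21 → V
E(4)+U(20): 24 → Y
F(5)+P(15): 20 → U
I(8)+M(12): 20 → U
A(0)+U(20): 20 → U
K(10)+P(15): 25 → Z
S(18)+M(12): 30≡4 → E
M(12)+U(20): 32≡6 → G
A(0)+P(15): 15 → P

NWFZOVYUUUZEGP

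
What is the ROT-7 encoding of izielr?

pgplsy

i(8): 8+7=15 → p
z(25): 25+7=32≡6 → g
i(8): 8+7=15 → p
e(4): 4+7=11 → l
l(11): 11+7=18 → s
r(17): 17+7=24 → y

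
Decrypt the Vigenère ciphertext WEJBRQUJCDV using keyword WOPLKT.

AQUQHXYVNSL

Repeat the key across the ciphertext: WOPLKTWOPLK
W(22)−W(22): 0 → A
E(4)−O(14): -10≡16 → Q
J(9)−P(15): -6≡20 → U
B(1)−L(11): -10≡16 → Q
R(17)−K(10): 7 → H
Q(16)−T(19): -3≡23 → X
U(20)−W(22): -2≡24 → Y
J(9)−O(14): -5≡21 → V
C(2)−P(15): -13≡13 → N
D(3)−L(11): -8≡18 → S
V(21)−K(10): 11 → L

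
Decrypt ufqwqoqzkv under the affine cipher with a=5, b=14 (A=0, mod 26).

wtqmqaqxur

The inverse of 5 mod 26 is 21, since 5·21=105≡1. Apply D(y)=21·(y−14) mod 26:
u(20): 21·(20−14)=126≡22 → w
f(5): 21·(5−14)=-189≡19 → t
q(16): 21·(16−14)=42≡16 → q
w(22): 21·(22−14)=168≡12 → m
q(16): 21·(16−14)=42≡16 → q
o(14): 21·(14−14)=0 → a
q(16): 21·(16−14)=42≡16 → q
z(25): 21·(25−14)=231≡23 → x
k(10): 21·(10−14)=-84≡20 → u
v(21): 21·(21−14)=147≡17 → r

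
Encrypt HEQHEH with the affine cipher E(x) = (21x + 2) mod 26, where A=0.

H(7): 21·7+2=149≡19 → T
E(4): 21·4+2=86≡8 → I
Q(16): 21·16+2=338≡0 → A
H(7): 21·7+2=149≡19 → T
E(4): 21·4+2=86≡8 → I
H(7): 21·7+2=149≡19 → T

TIATIT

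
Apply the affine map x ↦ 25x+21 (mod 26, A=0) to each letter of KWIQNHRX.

K(10): 25·10+21=271≡11 → L
W(22): 25·22+21=571≡25 → Z
I(8): 25·8+21=221≡13 → N
Q(16): 25·16+21=421≡5 → F
N(13): 25·13+21=346≡8 → I
H(7): 25·7+21=196≡14 → O
R(17): 25·17+21=446≡4 → E
X(23): 25·23+21=596≡24 → Y

LZNFIOEY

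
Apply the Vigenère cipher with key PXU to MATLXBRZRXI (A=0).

Repeat the key across the message: PXUPXUPXUPX
M(12)+P(15): 27≡1 → B
A(0)+X(23): 23 → X
T(19)+U(20): 39≡13 → N
L(11)+P(15): 26≡0 → A
X(23)+X(23): 46≡20 → U
B(1)+U(20): 21 → V
R(17)+P(15): 32≡6 → G
Z(25)+X(23): 48≡22 → W
R(17)+U(20): 37≡11 → L
X(23)+P(15): 38≡12 → M
I(8)+X(23): 31≡5 → F

BXNAUVGWLMF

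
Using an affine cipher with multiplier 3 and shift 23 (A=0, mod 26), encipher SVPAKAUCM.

ZIQXBXFDH

S(18): 3·18+23=77≡25 → Z
V(21): 3·21+23=86≡8 → I
P(15): 3·15+23=68≡16 → Q
A(0): 3·0+23=23 → X
K(10): 3·10+23=53≡1 → B
A(0): 3·0+23=23 → X
U(20): 3·20+23=83≡5 → F
C(2): 3·2+23=29≡3 → D
M(12): 3·12+23=59≡7 → H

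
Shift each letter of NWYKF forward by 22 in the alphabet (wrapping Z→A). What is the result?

JSUGB

N(13): 13+22=35≡9 → J
W(22): 22+22=44≡18 → S
Y(24): 24+22=46≡20 → U
K(10): 10+22=32≡6 → G
F(5): 5+22=27≡1 → B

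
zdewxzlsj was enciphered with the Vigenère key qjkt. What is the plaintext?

juudhqbzt

Repeat the key across the ciphertext: qjktqjktq
z(25)−q(16): 9 → j
d(3)−j(9): -6≡20 → u
e(4)−k(10): -6≡20 → u
w(22)−t(19): 3 → d
x(23)−q(16): 7 → h
z(25)−j(9): 16 → q
l(11)−k(10): 1 → b
s(18)−t(19): -1≡25 → z
j(9)−q(16): -7≡19 → t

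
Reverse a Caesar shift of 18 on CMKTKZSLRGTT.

KUSBSHATZOBB

C(2): 2−18=-16≡10 → K
M(12): 12−18=-6≡20 → U
K(10): 10−18=-8≡18 → S
T(19): 19−18=1 → B
K(10): 10−18=-8≡18 → S
Z(25): 25−18=7 → H
S(18): 18−18=0 → A
L(11): 11−18=-7≡19 → T
R(17): 17−18=-1≡25 → Z
G(6): 6−18=-12≡14 → O
T(19): 19−18=1 → B
T(19): 19−18=1 → B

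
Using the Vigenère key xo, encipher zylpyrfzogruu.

wmidvfcnluoir

Repeat the key across the message: xoxoxoxoxoxox
z(25)+x(23): 48≡22 → w
y(24)+o(14): 38≡12 → m
l(11)+x(23): 34≡8 → i
p(15)+o(14): 29≡3 → d
y(24)+x(23): 47≡21 → v
r(17)+o(14): 31≡5 → f
f(5)+x(23): 28≡2 → c
z(25)+o(14): 39≡13 → n
o(14)+x(23): 37≡11 → l
g(6)+o(14): 20 → u
r(17)+x(23): 40≡14 → o
u(20)+o(14): 34≡8 → i
u(20)+x(23): 43≡17 → r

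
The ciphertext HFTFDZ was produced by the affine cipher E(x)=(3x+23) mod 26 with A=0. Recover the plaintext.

The inverse of 3 mod 26 is 9, since 3·9=27≡1. Apply D(y)=9·(y−23) mod 26:
H(7): 9·(7−23)=-144≡12 → M
F(5): 9·(5−23)=-162≡20 → U
T(19): 9·(19−23)=-36≡16 → Q
F(5): 9·(5−23)=-162≡20 → U
D(3): 9·(3−23)=-180≡2 → C
Z(25): 9·(25−23)=18 → S

MUQUCS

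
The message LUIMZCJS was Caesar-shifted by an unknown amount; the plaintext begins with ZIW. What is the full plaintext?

ZIWANQXG

From the crib: L(11)−Z(25)=-14≡12, so the shift is 12.
Subtract 12 from each ciphertext letter:
L(11): 11−12=-1≡25 → Z
U(20): 20−12=8 → I
I(8): 8−12=-4≡22 → W
M(12): 12−12=0 → A
Z(25): 25−12=13 → N
C(2): 2−12=-10≡16 → Q
J(9): 9−12=-3≡23 → X
S(18): 18−12=6 → G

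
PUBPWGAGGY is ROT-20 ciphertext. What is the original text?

VAHVCMGMME

P(15): 15−20=-5≡21 → V
U(20): 20−20=0 → A
B(1): 1−20=-19≡7 → H
P(15): 15−20=-5≡21 → V
W(22): 22−20=2 → C
G(6): 6−20=-14≡12 → M
A(0): 0−20=-20≡6 → G
G(6): 6−20=-14≡12 → M
G(6): 6−20=-14≡12 → M
Y(24): 24−20=4 → E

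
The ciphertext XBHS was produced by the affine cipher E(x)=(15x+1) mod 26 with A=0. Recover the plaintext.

YAQP

The inverse of 15 mod 26 is 7, since 15·7=105≡1. Apply D(y)=7·(y−1) mod 26:
X(23): 7·(23−1)=154≡24 → Y
B(1): 7·(1−1)=0 → A
H(7): 7·(7−1)=42≡16 → Q
S(18): 7·(18−1)=119≡15 → P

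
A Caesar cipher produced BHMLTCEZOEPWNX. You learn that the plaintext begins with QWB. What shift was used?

11

From the crib: B(1)−Q(16)=-15≡11, so the shift is 11.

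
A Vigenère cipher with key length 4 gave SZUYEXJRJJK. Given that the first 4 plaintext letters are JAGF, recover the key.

JZOT

Subtract each crib letter from the matching ciphertext letter (mod 26):
S(18)−J(9)=9 → J
Z(25)−A(0)=25 → Z
U(20)−G(6)=14 → O
Y(24)−F(5)=19 → T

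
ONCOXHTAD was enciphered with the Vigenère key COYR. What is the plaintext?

Repeat the key across the ciphertext: COYRCOYRC
O(14)−C(2): 12 → M
N(13)−O(14): -1≡25 → Z
C(2)−Y(24): -22≡4 → E
O(14)−R(17): -3≡23 → X
X(23)−C(2): 21 → V
H(7)−O(14): -7≡19 → T
T(19)−Y(24): -5≡21 → V
A(0)−R(17): -17≡9 → J
D(3)−C(2): 1 → B

MZEXVTVJB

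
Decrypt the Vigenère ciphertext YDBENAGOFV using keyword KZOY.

OENGDBSQVW

Repeat the key across the ciphertext: KZOYKZOYKZ
Y(24)−K(10): 14 → O
D(3)−Z(25): -22≡4 → E
B(1)−O(14): -13≡13 → N
E(4)−Y(24): -20≡6 → G
N(13)−K(10): 3 → D
A(0)−Z(25): -25≡1 → B
G(6)−O(14): -8≡18 → S
O(14)−Y(24): -10≡16 → Q
F(5)−K(10): -5≡21 → V
V(21)−Z(25): -4≡22 → W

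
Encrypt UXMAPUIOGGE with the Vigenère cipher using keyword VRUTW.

Repeat the key across the message: VRUTWVRUTWV
U(20)+V(21): 41≡15 → P
X(23)+R(17): 40≡14 → O
M(12)+U(20): 32≡6 → G
A(0)+T(19): 19 → T
P(15)+W(22): 37≡11 → L
U(20)+V(21): 41≡15 → P
I(8)+R(17): 25 → Z
O(14)+U(20): 34≡8 → I
G(6)+T(19): 25 → Z
G(6)+W(22): 28≡2 → C
E(4)+V(21): 25 → Z

POGTLPZIZCZ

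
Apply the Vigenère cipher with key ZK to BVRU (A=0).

Repeat the key across the message: ZKZK
B(1)+Z(25): 26≡0 → A
V(21)+K(10): 31≡5 → F
R(17)+Z(25): 42≡16 → Q
U(20)+K(10): 30≡4 → E

AFQE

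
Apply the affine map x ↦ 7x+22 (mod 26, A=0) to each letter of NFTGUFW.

N(13): 7·13+22=113≡9 → J
F(5): 7·5+22=57≡5 → F
T(19): 7·19+22=155≡25 → Z
G(6): 7·6+22=64≡12 → M
U(20): 7·20+22=162≡6 → G
F(5): 7·5+22=57≡5 → F
W(22): 7·22+22=176≡20 → U

JFZMGFU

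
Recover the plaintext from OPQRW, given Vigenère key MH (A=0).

CIEKK

Repeat the key across the ciphertext: MHMHM
O(14)−M(12): 2 → C
P(15)−H(7): 8 → I
Q(16)−M(12): 4 → E
R(17)−H(7): 10 → K
W(22)−M(12): 10 → K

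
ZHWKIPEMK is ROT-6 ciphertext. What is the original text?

Z(25): 25−6=19 → T
H(7): 7−6=1 → B
W(22): 22−6=16 → Q
K(10): 10−6=4 → E
I(8): 8−6=2 → C
P(15): 15−6=9 → J
E(4): 4−6=-2≡24 → Y
M(12): 12−6=6 → G
K(10): 10−6=4 → E

TBQECJYGE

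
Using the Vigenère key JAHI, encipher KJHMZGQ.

TJOUIGX

Repeat the key across the message: JAHIJAH
K(10)+J(9): 19 → T
J(9)+A(0): 9 → J
H(7)+H(7): 14 → O
M(12)+I(8): 20 → U
Z(25)+J(9): 34≡8 → I
G(6)+A(0): 6 → G
Q(16)+H(7): 23 → X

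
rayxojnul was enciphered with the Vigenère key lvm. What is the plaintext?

gfmmtxczz

Repeat the key across the ciphertext: lvmlvmlvm
r(17)−l(11): 6 → g
a(0)−v(21): -21≡5 → f
y(24)−m(12): 12 → m
x(23)−l(11): 12 → m
o(14)−v(21): -7≡19 → t
j(9)−m(12): -3≡23 → x
n(13)−l(11): 2 → c
u(20)−v(21): -1≡25 → z
l(11)−m(12): -1≡25 → z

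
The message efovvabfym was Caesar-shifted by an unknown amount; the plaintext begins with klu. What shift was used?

20

From the crib: e(4)−k(10)=-6≡20, so the shift is 20.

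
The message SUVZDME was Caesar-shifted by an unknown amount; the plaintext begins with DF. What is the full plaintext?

From the crib: S(18)−D(3)=15, so the shift is 15.
Subtract 15 from each ciphertext letter:
S(18): 18−15=3 → D
U(20): 20−15=5 → F
V(21): 21−15=6 → G
Z(25): 25−15=10 → K
D(3): 3−15=-12≡14 → O
M(12): 12−15=-3≡23 → X
E(4): 4−15=-11≡15 → P

DFGKOXP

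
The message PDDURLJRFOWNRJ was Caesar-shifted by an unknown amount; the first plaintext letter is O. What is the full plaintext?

OCCTQKIQENVMQI

From the crib: P(15)−O(14)=1, so the shift is 1.
Subtract 1 from each ciphertext letter:
P(15): 15−1=14 → O
D(3): 3−1=2 → C
D(3): 3−1=2 → C
U(20): 20−1=19 → T
R(17): 17−1=16 → Q
L(11): 11−1=10 → K
J(9): 9−1=8 → I
R(17): 17−1=16 → Q
F(5): 5−1=4 → E
O(14): 14−1=13 → N
W(22): 22−1=21 → V
N(13): 13−1=12 → M
R(17): 17−1=16 → Q
J(9): 9−1=8 → I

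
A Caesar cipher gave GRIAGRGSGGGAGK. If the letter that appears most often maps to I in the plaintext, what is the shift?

The most frequent ciphertext letter is G (appears 7 times).
G is position 6; I is position 8.
Shift = -2≡24.

24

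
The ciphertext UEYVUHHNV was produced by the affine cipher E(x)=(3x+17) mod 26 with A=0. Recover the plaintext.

The inverse of 3 mod 26 is 9, since 3·9=27≡1. Apply D(y)=9·(y−17) mod 26:
U(20): 9·(20−17)=27≡1 → B
E(4): 9·(4−17)=-117≡13 → N
Y(24): 9·(24−17)=63≡11 → L
V(21): 9·(21−17)=36≡10 → K
U(20): 9·(20−17)=27≡1 → B
H(7): 9·(7−17)=-90≡14 → O
H(7): 9·(7−17)=-90≡14 → O
N(13): 9·(13−17)=-36≡16 → Q
V(21): 9·(21−17)=36≡10 → K

BNLKBOOQK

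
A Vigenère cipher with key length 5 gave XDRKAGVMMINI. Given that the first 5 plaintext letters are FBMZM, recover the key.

SCFLO

Subtract each crib letter from the matching ciphertext letter (mod 26):
X(23)−F(5)=18 → S
D(3)−B(1)=2 → C
R(17)−M(12)=5 → F
K(10)−Z(25)=-15≡11 → L
A(0)−M(12)=-12≡14 → O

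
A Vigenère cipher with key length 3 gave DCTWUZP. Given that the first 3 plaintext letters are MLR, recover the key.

RRC

Subtract each crib letter from the matching ciphertext letter (mod 26):
D(3)−M(12)=-9≡17 → R
C(2)−L(11)=-9≡17 → R
T(19)−R(17)=2 → C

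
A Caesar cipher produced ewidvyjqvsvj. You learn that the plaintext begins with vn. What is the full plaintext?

From the crib: e(4)−v(21)=-17≡9, so the shift is 9.
Subtract 9 from each ciphertext letter:
e(4): 4−9=-5≡21 → v
w(22): 22−9=13 → n
i(8): 8−9=-1≡25 → z
d(3): 3−9=-6≡20 → u
v(21): 21−9=12 → m
y(24): 24−9=15 → p
j(9): 9−9=0 → a
q(16): 16−9=7 → h
v(21): 21−9=12 → m
s(18): 18−9=9 → j
v(21): 21−9=12 → m
j(9): 9−9=0 → a

vnzumpahmjma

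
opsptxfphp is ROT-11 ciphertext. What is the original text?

o(14): 14−11=3 → d
p(15): 15−11=4 → e
s(18): 18−11=7 → h
p(15): 15−11=4 → e
t(19): 19−11=8 → i
x(23): 23−11=12 → m
f(5): 5−11=-6≡20 → u
p(15): 15−11=4 → e
h(7): 7−11=-4≡22 → w
p(15): 15−11=4 → e

deheimuewe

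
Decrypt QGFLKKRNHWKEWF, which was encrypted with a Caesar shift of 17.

Q(16): 16−17=-1≡25 → Z
G(6): 6−17=-11≡15 → P
F(5): 5−17=-12≡14 → O
L(11): 11−17=-6≡20 → U
K(10): 10−17=-7≡19 → T
K(10): 10−17=-7≡19 → T
R(17): 17−17=0 → A
N(13): 13−17=-4≡22 → W
H(7): 7−17=-10≡16 → Q
W(22): 22−17=5 → F
K(10): 10−17=-7≡19 → T
E(4): 4−17=-13≡13 → N
W(22): 22−17=5 → F
F(5): 5−17=-12≡14 → O

ZPOUTTAWQFTNFO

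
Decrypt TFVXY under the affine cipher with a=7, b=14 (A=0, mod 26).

XVBFU

The inverse of 7 mod 26 is 15, since 7·15=105≡1. Apply D(y)=15·(y−14) mod 26:
T(19): 15·(19−14)=75≡23 → X
F(5): 15·(5−14)=-135≡21 → V
V(21): 15·(21−14)=105≡1 → B
X(23): 15·(23−14)=135≡5 → F
Y(24): 15·(24−14)=150≡20 → U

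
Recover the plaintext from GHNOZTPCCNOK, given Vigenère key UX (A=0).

MKTRFWVFIQUN

Repeat the key across the ciphertext: UXUXUXUXUXUX
G(6)−U(20): -14≡12 → M
H(7)−X(23): -16≡10 → K
N(13)−U(20): -7≡19 → T
O(14)−X(23): -9≡17 → R
Z(25)−U(20): 5 → F
T(19)−X(23): -4≡22 → W
P(15)−U(20): -5≡21 → V
C(2)−X(23): -21≡5 → F
C(2)−U(20): -18≡8 → I
N(13)−X(23): -10≡16 → Q
O(14)−U(20): -6≡20 → U
K(10)−X(23): -13≡13 → N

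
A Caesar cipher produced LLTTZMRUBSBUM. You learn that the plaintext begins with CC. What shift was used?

9

From the crib: L(11)−C(2)=9, so the shift is 9.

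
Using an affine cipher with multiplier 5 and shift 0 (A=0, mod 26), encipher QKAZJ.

Q(16): 5·16+0=80≡2 → C
K(10): 5·10+0=50≡24 → Y
A(0): 5·0+0=0 → A
Z(25): 5·25+0=125≡21 → V
J(9): 5·9+0=45≡19 → T

CYAVT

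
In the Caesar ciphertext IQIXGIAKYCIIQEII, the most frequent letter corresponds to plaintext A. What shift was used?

The most frequent ciphertext letter is I (appears 7 times).
I is position 8; A is position 0.
Shift = 8.

8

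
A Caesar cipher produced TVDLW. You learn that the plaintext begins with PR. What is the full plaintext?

PRZHS

From the crib: T(19)−P(15)=4, so the shift is 4.
Subtract 4 from each ciphertext letter:
T(19): 19−4=15 → P
V(21): 21−4=17 → R
D(3): 3−4=-1≡25 → Z
L(11): 11−4=7 → H
W(22): 22−4=18 → S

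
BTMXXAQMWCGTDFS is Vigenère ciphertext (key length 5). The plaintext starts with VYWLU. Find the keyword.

Subtract each crib letter from the matching ciphertext letter (mod 26):
B(1)−V(21)=-20≡6 → G
T(19)−Y(24)=-5≡21 → V
M(12)−W(22)=-10≡16 → Q
X(23)−L(11)=12 → M
X(23)−U(20)=3 → D

GVQMD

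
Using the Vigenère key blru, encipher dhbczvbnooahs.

esswagshpzrbt

Repeat the key across the message: blrublrublrub
d(3)+b(1): 4 → e
h(7)+l(11): 18 → s
b(1)+r(17): 18 → s
c(2)+u(20): 22 → w
z(25)+b(1): 26≡0 → a
v(21)+l(11): 32≡6 → g
b(1)+r(17): 18 → s
n(13)+u(20): 33≡7 → h
o(14)+b(1): 15 → p
o(14)+l(11): 25 → z
a(0)+r(17): 17 → r
h(7)+u(20): 27≡1 → b
s(18)+b(1): 19 → t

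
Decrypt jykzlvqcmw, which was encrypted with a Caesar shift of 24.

lambnxseoy

j(9): 9−24=-15≡11 → l
y(24): 24−24=0 → a
k(10): 10−24=-14≡12 → m
z(25): 25−24=1 → b
l(11): 11−24=-13≡13 → n
v(21): 21−24=-3≡23 → x
q(16): 16−24=-8≡18 → s
c(2): 2−24=-22≡4 → e
m(12): 12−24=-12≡14 → o
w(22): 22−24=-2≡24 → y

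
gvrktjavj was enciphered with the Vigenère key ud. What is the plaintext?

Repeat the key across the ciphertext: ududududu
g(6)−u(20): -14≡12 → m
v(21)−d(3): 18 → s
r(17)−u(20): -3≡23 → x
k(10)−d(3): 7 → h
t(19)−u(20): -1≡25 → z
j(9)−d(3): 6 → g
a(0)−u(20): -20≡6 → g
v(21)−d(3): 18 → s
j(9)−u(20): -11≡15 → p

msxhzggsp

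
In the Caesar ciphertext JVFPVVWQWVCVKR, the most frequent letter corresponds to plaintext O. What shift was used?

7

The most frequent ciphertext letter is V (appears 5 times).
V is position 21; O is position 14.
Shift = 7.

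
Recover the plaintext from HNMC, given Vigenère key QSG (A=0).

RVGM

Repeat the key across the ciphertext: QSGQ
H(7)−Q(16): -9≡17 → R
N(13)−S(18): -5≡21 → V
M(12)−G(6): 6 → G
C(2)−Q(16): -14≡12 → M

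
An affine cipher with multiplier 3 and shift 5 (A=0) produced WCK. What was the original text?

XZT

The inverse of 3 mod 26 is 9, since 3·9=27≡1. Apply D(y)=9·(y−5) mod 26:
W(22): 9·(22−5)=153≡23 → X
C(2): 9·(2−5)=-27≡25 → Z
K(10): 9·(10−5)=45≡19 → T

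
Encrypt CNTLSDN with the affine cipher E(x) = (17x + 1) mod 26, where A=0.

C(2): 17·2+1=35≡9 → J
N(13): 17·13+1=222≡14 → O
T(19): 17·19+1=324≡12 → M
L(11): 17·11+1=188≡6 → G
S(18): 17·18+1=307≡21 → V
D(3): 17·3+1=52≡0 → A
N(13): 17·13+1=222≡14 → O

JOMGVAO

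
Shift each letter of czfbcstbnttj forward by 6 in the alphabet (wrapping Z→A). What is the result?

iflhiyzhtzzp

c(2): 2+6=8 → i
z(25): 25+6=31≡5 → f
f(5): 5+6=11 → l
b(1): 1+6=7 → h
c(2): 2+6=8 → i
s(18): 18+6=24 → y
t(19): 19+6=25 → z
b(1): 1+6=7 → h
n(13): 13+6=19 → t
t(19): 19+6=25 → z
t(19): 19+6=25 → z
j(9): 9+6=15 → p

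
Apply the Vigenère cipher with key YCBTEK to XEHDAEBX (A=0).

Repeat the key across the message: YCBTEKYC
X(23)+Y(24): 47≡21 → V
E(4)+C(2): 6 → G
H(7)+B(1): 8 → I
D(3)+T(19): 22 → W
A(0)+E(4): 4 → E
E(4)+K(10): 14 → O
B(1)+Y(24): 25 → Z
X(23)+C(2): 25 → Z

VGIWEOZZ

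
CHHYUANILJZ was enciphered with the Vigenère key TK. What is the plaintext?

JXOOBQUYSZG

Repeat the key across the ciphertext: TKTKTKTKTKT
C(2)−T(19): -17≡9 → J
H(7)−K(10): -3≡23 → X
H(7)−T(19): -12≡14 → O
Y(24)−K(10): 14 → O
U(20)−T(19): 1 → B
A(0)−K(10): -10≡16 → Q
N(13)−T(19): -6≡20 → U
I(8)−K(10): -2≡24 → Y
L(11)−T(19): -8≡18 → S
J(9)−K(10): -1≡25 → Z
Z(25)−T(19): 6 → G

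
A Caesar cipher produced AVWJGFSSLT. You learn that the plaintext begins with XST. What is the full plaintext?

From the crib: A(0)−X(23)=-23≡3, so the shift is 3.
Subtract 3 from each ciphertext letter:
A(0): 0−3=-3≡23 → X
V(21): 21−3=18 → S
W(22): 22−3=19 → T
J(9): 9−3=6 → G
G(6): 6−3=3 → D
F(5): 5−3=2 → C
S(18): 18−3=15 → P
S(18): 18−3=15 → P
L(11): 11−3=8 → I
T(19): 19−3=16 → Q

XSTGDCPPIQ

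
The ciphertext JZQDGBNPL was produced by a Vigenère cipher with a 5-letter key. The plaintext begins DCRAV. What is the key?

Subtract each crib letter from the matching ciphertext letter (mod 26):
J(9)−D(3)=6 → G
Z(25)−C(2)=23 → X
Q(16)−R(17)=-1≡25 → Z
D(3)−A(0)=3 → D
G(6)−V(21)=-15≡11 → L

GXZDL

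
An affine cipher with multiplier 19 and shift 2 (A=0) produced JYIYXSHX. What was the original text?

The inverse of 19 mod 26 is 11, since 19·11=209≡1. Apply D(y)=11·(y−2) mod 26:
J(9): 11·(9−2)=77≡25 → Z
Y(24): 11·(24−2)=242≡8 → I
I(8): 11·(8−2)=66≡14 → O
Y(24): 11·(24−2)=242≡8 → I
X(23): 11·(23−2)=231≡23 → X
S(18): 11·(18−2)=176≡20 → U
H(7): 11·(7−2)=55≡3 → D
X(23): 11·(23−2)=231≡23 → X

ZIOIXUDX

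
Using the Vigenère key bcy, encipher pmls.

qojt

Repeat the key across the message: bcyb
p(15)+b(1): 16 → q
m(12)+c(2): 14 → o
l(11)+y(24): 35≡9 → j
s(18)+b(1): 19 → t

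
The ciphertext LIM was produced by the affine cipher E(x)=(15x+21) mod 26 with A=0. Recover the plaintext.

The inverse of 15 mod 26 is 7, since 15·7=105≡1. Apply D(y)=7·(y−21) mod 26:
L(11): 7·(11−21)=-70≡8 → I
I(8): 7·(8−21)=-91≡13 → N
M(12): 7·(12−21)=-63≡15 → P

INP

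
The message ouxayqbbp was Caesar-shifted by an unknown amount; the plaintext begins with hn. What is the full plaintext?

From the crib: o(14)−h(7)=7, so the shift is 7.
Subtract 7 from each ciphertext letter:
o(14): 14−7=7 → h
u(20): 20−7=13 → n
x(23): 23−7=16 → q
a(0): 0−7=-7≡19 → t
y(24): 24−7=17 → r
q(16): 16−7=9 → j
b(1): 1−7=-6≡20 → u
b(1): 1−7=-6≡20 → u
p(15): 15−7=8 → i

hnqtrjuui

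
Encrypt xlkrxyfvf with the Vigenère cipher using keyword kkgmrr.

hvqdoppfl

Repeat the key across the message: kkgmrrkkg
x(23)+k(10): 33≡7 → h
l(11)+k(10): 21 → v
k(10)+g(6): 16 → q
r(17)+m(12): 29≡3 → d
x(23)+r(17): 40≡14 → o
y(24)+r(17): 41≡15 → p
f(5)+k(10): 15 → p
v(21)+k(10): 31≡5 → f
f(5)+g(6): 11 → l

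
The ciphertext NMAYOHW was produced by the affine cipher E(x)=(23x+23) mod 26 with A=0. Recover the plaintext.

MVZRDOJ

The inverse of 23 mod 26 is 17, since 23·17=391≡1. Apply D(y)=17·(y−23) mod 26:
N(13): 17·(13−23)=-170≡12 → M
M(12): 17·(12−23)=-187≡21 → V
A(0): 17·(0−23)=-391≡25 → Z
Y(24): 17·(24−23)=17 → R
O(14): 17·(14−23)=-153≡3 → D
H(7): 17·(7−23)=-272≡14 → O
W(22): 17·(22−23)=-17≡9 → J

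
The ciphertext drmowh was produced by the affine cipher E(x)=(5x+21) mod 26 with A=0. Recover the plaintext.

mutjvs

The inverse of 5 mod 26 is 21, since 5·21=105≡1. Apply D(y)=21·(y−21) mod 26:
d(3): 21·(3−21)=-378≡12 → m
r(17): 21·(17−21)=-84≡20 → u
m(12): 21·(12−21)=-189≡19 → t
o(14): 21·(14−21)=-147≡9 → j
w(22): 21·(22−21)=21 → v
h(7): 21·(7−21)=-294≡18 → s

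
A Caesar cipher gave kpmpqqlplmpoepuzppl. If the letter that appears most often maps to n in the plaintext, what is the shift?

2

The most frequent ciphertext letter is p (appears 7 times).
p is position 15; n is position 13.
Shift = 2.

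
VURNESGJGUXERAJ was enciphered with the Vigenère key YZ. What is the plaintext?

Repeat the key across the ciphertext: YZYZYZYZYZYZYZY
V(21)−Y(24): -3≡23 → X
U(20)−Z(25): -5≡21 → V
R(17)−Y(24): -7≡19 → T
N(13)−Z(25): -12≡14 → O
E(4)−Y(24): -20≡6 → G
S(18)−Z(25): -7≡19 → T
G(6)−Y(24): -18≡8 → I
J(9)−Z(25): -16≡10 → K
G(6)−Y(24): -18≡8 → I
U(20)−Z(25): -5≡21 → V
X(23)−Y(24): -1≡25 → Z
E(4)−Z(25): -21≡5 → F
R(17)−Y(24): -7≡19 → T
A(0)−Z(25): -25≡1 → B
J(9)−Y(24): -15≡11 → L

XVTOGTIKIVZFTBL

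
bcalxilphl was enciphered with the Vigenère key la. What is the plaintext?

qcplmiapwl

Repeat the key across the ciphertext: lalalalala
b(1)−l(11): -10≡16 → q
c(2)−a(0): 2 → c
a(0)−l(11): -11≡15 → p
l(11)−a(0): 11 → l
x(23)−l(11): 12 → m
i(8)−a(0): 8 → i
l(11)−l(11): 0 → a
p(15)−a(0): 15 → p
h(7)−l(11): -4≡22 → w
l(11)−a(0): 11 → l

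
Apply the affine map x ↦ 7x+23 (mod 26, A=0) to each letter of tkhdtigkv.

apusabnpo

t(19): 7·19+23=156≡0 → a
k(10): 7·10+23=93≡15 → p
h(7): 7·7+23=72≡20 → u
d(3): 7·3+23=44≡18 → s
t(19): 7·19+23=156≡0 → a
i(8): 7·8+23=79≡1 → b
g(6): 7·6+23=65≡13 → n
k(10): 7·10+23=93≡15 → p
v(21): 7·21+23=170≡14 → o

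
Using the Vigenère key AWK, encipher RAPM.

RWZM

Repeat the key across the message: AWKA
R(17)+A(0): 17 → R
A(0)+W(22): 22 → W
P(15)+K(10): 25 → Z
M(12)+A(0): 12 → M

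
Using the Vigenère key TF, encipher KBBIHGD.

DGUNALW

Repeat the key across the message: TFTFTFT
K(10)+T(19): 29≡3 → D
B(1)+F(5): 6 → G
B(1)+T(19): 20 → U
I(8)+F(5): 13 → N
H(7)+T(19): 26≡0 → A
G(6)+F(5): 11 → L
D(3)+T(19): 22 → W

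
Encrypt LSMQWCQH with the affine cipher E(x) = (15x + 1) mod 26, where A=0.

L(11): 15·11+1=166≡10 → K
S(18): 15·18+1=271≡11 → L
M(12): 15·12+1=181≡25 → Z
Q(16): 15·16+1=241≡7 → H
W(22): 15·22+1=331≡19 → T
C(2): 15·2+1=31≡5 → F
Q(16): 15·16+1=241≡7 → H
H(7): 15·7+1=106≡2 → C

KLZHTFHC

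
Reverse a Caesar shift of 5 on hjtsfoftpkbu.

ceonajaokfwp

h(7): 7−5=2 → c
j(9): 9−5=4 → e
t(19): 19−5=14 → o
s(18): 18−5=13 → n
f(5): 5−5=0 → a
o(14): 14−5=9 → j
f(5): 5−5=0 → a
t(19): 19−5=14 → o
p(15): 15−5=10 → k
k(10): 10−5=5 → f
b(1): 1−5=-4≡22 → w
u(20): 20−5=15 → p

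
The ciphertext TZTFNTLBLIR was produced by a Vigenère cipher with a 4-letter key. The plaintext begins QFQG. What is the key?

DUDZ

Subtract each crib letter from the matching ciphertext letter (mod 26):
T(19)−Q(16)=3 → D
Z(25)−F(5)=20 → U
T(19)−Q(16)=3 → D
F(5)−G(6)=-1≡25 → Z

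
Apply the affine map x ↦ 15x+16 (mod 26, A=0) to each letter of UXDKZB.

EXJKBF

U(20): 15·20+16=316≡4 → E
X(23): 15·23+16=361≡23 → X
D(3): 15·3+16=61≡9 → J
K(10): 15·10+16=166≡10 → K
Z(25): 15·25+16=391≡1 → B
B(1): 15·1+16=31≡5 → F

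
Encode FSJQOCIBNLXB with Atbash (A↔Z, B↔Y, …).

F(5) → U(20)
S(18) → H(7)
J(9) → Q(16)
Q(16) → J(9)
O(14) → L(11)
C(2) → X(23)
I(8) → R(17)
B(1) → Y(24)
N(13) → M(12)
L(11) → O(14)
X(23) → C(2)
B(1) → Y(24)

UHQJLXRYMOCY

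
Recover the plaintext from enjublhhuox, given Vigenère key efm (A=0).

Repeat the key across the ciphertext: efmefmefmef
e(4)−e(4): 0 → a
n(13)−f(5): 8 → i
j(9)−m(12): -3≡23 → x
u(20)−e(4): 16 → q
b(1)−f(5): -4≡22 → w
l(11)−m(12): -1≡25 → z
h(7)−e(4): 3 → d
h(7)−f(5): 2 → c
u(20)−m(12): 8 → i
o(14)−e(4): 10 → k
x(23)−f(5): 18 → s

aixqwzdciks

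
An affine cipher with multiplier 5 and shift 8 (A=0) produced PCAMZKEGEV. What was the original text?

The inverse of 5 mod 26 is 21, since 5·21=105≡1. Apply D(y)=21·(y−8) mod 26:
P(15): 21·(15−8)=147≡17 → R
C(2): 21·(2−8)=-126≡4 → E
A(0): 21·(0−8)=-168≡14 → O
M(12): 21·(12−8)=84≡6 → G
Z(25): 21·(25−8)=357≡19 → T
K(10): 21·(10−8)=42≡16 → Q
E(4): 21·(4−8)=-84≡20 → U
G(6): 21·(6−8)=-42≡10 → K
E(4): 21·(4−8)=-84≡20 → U
V(21): 21·(21−8)=273≡13 → N

REOGTQUKUN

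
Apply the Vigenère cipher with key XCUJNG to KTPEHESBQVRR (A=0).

Repeat the key across the message: XCUJNGXCUJNG
K(10)+X(23): 33≡7 → H
T(19)+C(2): 21 → V
P(15)+U(20): 35≡9 → J
E(4)+J(9): 13 → N
H(7)+N(13): 20 → U
E(4)+G(6): 10 → K
S(18)+X(23): 41≡15 → P
B(1)+C(2): 3 → D
Q(16)+U(20): 36≡10 → K
V(21)+J(9): 30≡4 → E
R(17)+N(13): 30≡4 → E
R(17)+G(6): 23 → X

HVJNUKPDKEEX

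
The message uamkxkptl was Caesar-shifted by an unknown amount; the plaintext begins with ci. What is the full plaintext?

ciusfsxbt

From the crib: u(20)−c(2)=18, so the shift is 18.
Subtract 18 from each ciphertext letter:
u(20): 20−18=2 → c
a(0): 0−18=-18≡8 → i
m(12): 12−18=-6≡20 → u
k(10): 10−18=-8≡18 → s
x(23): 23−18=5 → f
k(10): 10−18=-8≡18 → s
p(15): 15−18=-3≡23 → x
t(19): 19−18=1 → b
l(11): 11−18=-7≡19 → t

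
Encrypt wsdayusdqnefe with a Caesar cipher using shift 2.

w(22): 22+2=24 → y
s(18): 18+2=20 → u
d(3): 3+2=5 → f
a(0): 0+2=2 → c
y(24): 24+2=26≡0 → a
u(20): 20+2=22 → w
s(18): 18+2=20 → u
d(3): 3+2=5 → f
q(16): 16+2=18 → s
n(13): 13+2=15 → p
e(4): 4+2=6 → g
f(5): 5+2=7 → h
e(4): 4+2=6 → g

yufcawufspghg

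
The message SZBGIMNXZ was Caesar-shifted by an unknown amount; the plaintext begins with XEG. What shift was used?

21

From the crib: S(18)−X(23)=-5≡21, so the shift is 21.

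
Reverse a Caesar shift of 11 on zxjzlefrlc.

z(25): 25−11=14 → o
x(23): 23−11=12 → m
j(9): 9−11=-2≡24 → y
z(25): 25−11=14 → o
l(11): 11−11=0 → a
e(4): 4−11=-7≡19 → t
f(5): 5−11=-6≡20 → u
r(17): 17−11=6 → g
l(11): 11−11=0 → a
c(2): 2−11=-9≡17 → r

omyoatugar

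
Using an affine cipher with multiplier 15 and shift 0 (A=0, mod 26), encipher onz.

o(14): 15·14+0=210≡2 → c
n(13): 15·13+0=195≡13 → n
z(25): 15·25+0=375≡11 → l

cnl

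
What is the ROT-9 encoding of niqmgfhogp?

wrzvpoqxpy

n(13): 13+9=22 → w
i(8): 8+9=17 → r
q(16): 16+9=25 → z
m(12): 12+9=21 → v
g(6): 6+9=15 → p
f(5): 5+9=14 → o
h(7): 7+9=16 → q
o(14): 14+9=23 → x
g(6): 6+9=15 → p
p(15): 15+9=24 → y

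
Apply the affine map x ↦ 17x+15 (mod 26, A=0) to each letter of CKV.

XDI

C(2): 17·2+15=49≡23 → X
K(10): 17·10+15=185≡3 → D
V(21): 17·21+15=372≡8 → I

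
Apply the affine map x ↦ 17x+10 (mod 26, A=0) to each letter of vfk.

dry

v(21): 17·21+10=367≡3 → d
f(5): 17·5+10=95≡17 → r
k(10): 17·10+10=180≡24 → y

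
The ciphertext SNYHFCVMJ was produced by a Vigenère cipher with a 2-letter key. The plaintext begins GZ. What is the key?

Subtract each crib letter from the matching ciphertext letter (mod 26):
S(18)−G(6)=12 → M
N(13)−Z(25)=-12≡14 → O

MO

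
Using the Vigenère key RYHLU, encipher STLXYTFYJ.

JRSISKDFU

Repeat the key across the message: RYHLURYHL
S(18)+R(17): 35≡9 → J
T(19)+Y(24): 43≡17 → R
L(11)+H(7): 18 → S
X(23)+L(11): 34≡8 → I
Y(24)+U(20): 44≡18 → S
T(19)+R(17): 36≡10 → K
F(5)+Y(24): 29≡3 → D
Y(24)+H(7): 31≡5 → F
J(9)+L(11): 20 → U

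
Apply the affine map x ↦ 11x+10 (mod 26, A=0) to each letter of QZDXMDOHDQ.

EZRDMRIJRE

Q(16): 11·16+10=186≡4 → E
Z(25): 11·25+10=285≡25 → Z
D(3): 11·3+10=43≡17 → R
X(23): 11·23+10=263≡3 → D
M(12): 11·12+10=142≡12 → M
D(3): 11·3+10=43≡17 → R
O(14): 11·14+10=164≡8 → I
H(7): 11·7+10=87≡9 → J
D(3): 11·3+10=43≡17 → R
Q(16): 11·16+10=186≡4 → E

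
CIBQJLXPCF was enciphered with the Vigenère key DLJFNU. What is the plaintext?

ZXSLWRUETA

Repeat the key across the ciphertext: DLJFNUDLJF
C(2)−D(3): -1≡25 → Z
I(8)−L(11): -3≡23 → X
B(1)−J(9): -8≡18 → S
Q(16)−F(5): 11 → L
J(9)−N(13): -4≡22 → W
L(11)−U(20): -9≡17 → R
X(23)−D(3): 20 → U
P(15)−L(11): 4 → E
C(2)−J(9): -7≡19 → T
F(5)−F(5): 0 → A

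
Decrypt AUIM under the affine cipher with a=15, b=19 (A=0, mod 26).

XHBD

The inverse of 15 mod 26 is 7, since 15·7=105≡1. Apply D(y)=7·(y−19) mod 26:
A(0): 7·(0−19)=-133≡23 → X
U(20): 7·(20−19)=7 → H
I(8): 7·(8−19)=-77≡1 → B
M(12): 7·(12−19)=-49≡3 → D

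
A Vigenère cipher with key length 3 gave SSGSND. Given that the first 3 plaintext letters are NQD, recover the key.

FCD

Subtract each crib letter from the matching ciphertext letter (mod 26):
S(18)−N(13)=5 → F
S(18)−Q(16)=2 → C
G(6)−D(3)=3 → D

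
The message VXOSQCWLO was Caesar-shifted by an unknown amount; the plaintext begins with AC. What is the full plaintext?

ACTXVHBQT

From the crib: V(21)−A(0)=21, so the shift is 21.
Subtract 21 from each ciphertext letter:
V(21): 21−21=0 → A
X(23): 23−21=2 → C
O(14): 14−21=-7≡19 → T
S(18): 18−21=-3≡23 → X
Q(16): 16−21=-5≡21 → V
C(2): 2−21=-19≡7 → H
W(22): 22−21=1 → B
L(11): 11−21=-10≡16 → Q
O(14): 14−21=-7≡19 → T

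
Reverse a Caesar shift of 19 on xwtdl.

edaks

x(23): 23−19=4 → e
w(22): 22−19=3 → d
t(19): 19−19=0 → a
d(3): 3−19=-16≡10 → k
l(11): 11−19=-8≡18 → s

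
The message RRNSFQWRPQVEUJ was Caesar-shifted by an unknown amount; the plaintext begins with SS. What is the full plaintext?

SSOTGRXSQRWFVK

From the crib: R(17)−S(18)=-1≡25, so the shift is 25.
Subtract 25 from each ciphertext letter:
R(17): 17−25=-8≡18 → S
R(17): 17−25=-8≡18 → S
N(13): 13−25=-12≡14 → O
S(18): 18−25=-7≡19 → T
F(5): 5−25=-20≡6 → G
Q(16): 16−25=-9≡17 → R
W(22): 22−25=-3≡23 → X
R(17): 17−25=-8≡18 → S
P(15): 15−25=-10≡16 → Q
Q(16): 16−25=-9≡17 → R
V(21): 21−25=-4≡22 → W
E(4): 4−25=-21≡5 → F
U(20): 20−25=-5≡21 → V
J(9): 9−25=-16≡10 → K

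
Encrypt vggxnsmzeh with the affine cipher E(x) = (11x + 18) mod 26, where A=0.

v(21): 11·21+18=249≡15 → p
g(6): 11·6+18=84≡6 → g
g(6): 11·6+18=84≡6 → g
x(23): 11·23+18=271≡11 → l
n(13): 11·13+18=161≡5 → f
s(18): 11·18+18=216≡8 → i
m(12): 11·12+18=150≡20 → u
z(25): 11·25+18=293≡7 → h
e(4): 11·4+18=62≡10 → k
h(7): 11·7+18=95≡17 → r

pgglfiuhkr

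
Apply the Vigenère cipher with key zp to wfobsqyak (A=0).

Repeat the key across the message: zpzpzpzpz
w(22)+z(25): 47≡21 → v
f(5)+p(15): 20 → u
o(14)+z(25): 39≡13 → n
b(1)+p(15): 16 → q
s(18)+z(25): 43≡17 → r
q(16)+p(15): 31≡5 → f
y(24)+z(25): 49≡23 → x
a(0)+p(15): 15 → p
k(10)+z(25): 35≡9 → j

vunqrfxpj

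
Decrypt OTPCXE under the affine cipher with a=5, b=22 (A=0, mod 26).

OPJWVM

The inverse of 5 mod 26 is 21, since 5·21=105≡1. Apply D(y)=21·(y−22) mod 26:
O(14): 21·(14−22)=-168≡14 → O
T(19): 21·(19−22)=-63≡15 → P
P(15): 21·(15−22)=-147≡9 → J
C(2): 21·(2−22)=-420≡22 → W
X(23): 21·(23−22)=21 → V
E(4): 21·(4−22)=-378≡12 → M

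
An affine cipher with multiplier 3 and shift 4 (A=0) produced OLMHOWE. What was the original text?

The inverse of 3 mod 26 is 9, since 3·9=27≡1. Apply D(y)=9·(y−4) mod 26:
O(14): 9·(14−4)=90≡12 → M
L(11): 9·(11−4)=63≡11 → L
M(12): 9·(12−4)=72≡20 → U
H(7): 9·(7−4)=27≡1 → B
O(14): 9·(14−4)=90≡12 → M
W(22): 9·(22−4)=162≡6 → G
E(4): 9·(4−4)=0 → A

MLUBMGA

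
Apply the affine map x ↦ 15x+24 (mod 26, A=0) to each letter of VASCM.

BYICW

V(21): 15·21+24=339≡1 → B
A(0): 15·0+24=24 → Y
S(18): 15·18+24=294≡8 → I
C(2): 15·2+24=54≡2 → C
M(12): 15·12+24=204≡22 → W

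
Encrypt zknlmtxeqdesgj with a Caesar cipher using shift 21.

ufighoszlyznbe

z(25): 25+21=46≡20 → u
k(10): 10+21=31≡5 → f
n(13): 13+21=34≡8 → i
l(11): 11+21=32≡6 → g
m(12): 12+21=33≡7 → h
t(19): 19+21=40≡14 → o
x(23): 23+21=44≡18 → s
e(4): 4+21=25 → z
q(16): 16+21=37≡11 → l
d(3): 3+21=24 → y
e(4): 4+21=25 → z
s(18): 18+21=39≡13 → n
g(6): 6+21=27≡1 → b
j(9): 9+21=30≡4 → e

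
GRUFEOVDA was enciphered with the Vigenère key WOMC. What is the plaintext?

KDIDIAJBE

Repeat the key across the ciphertext: WOMCWOMCW
G(6)−W(22): -16≡10 → K
R(17)−O(14): 3 → D
U(20)−M(12): 8 → I
F(5)−C(2): 3 → D
E(4)−W(22): -18≡8 → I
O(14)−O(14): 0 → A
V(21)−M(12): 9 → J
D(3)−C(2): 1 → B
A(0)−W(22): -22≡4 → E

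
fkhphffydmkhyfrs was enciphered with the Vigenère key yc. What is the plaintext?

Repeat the key across the ciphertext: ycycycycycycycyc
f(5)−y(24): -19≡7 → h
k(10)−c(2): 8 → i
h(7)−y(24): -17≡9 → j
p(15)−c(2): 13 → n
h(7)−y(24): -17≡9 → j
f(5)−c(2): 3 → d
f(5)−y(24): -19≡7 → h
y(24)−c(2): 22 → w
d(3)−y(24): -21≡5 → f
m(12)−c(2): 10 → k
k(10)−y(24): -14≡12 → m
h(7)−c(2): 5 → f
y(24)−y(24): 0 → a
f(5)−c(2): 3 → d
r(17)−y(24): -7≡19 → t
s(18)−c(2): 16 → q

hijnjdhwfkmfadtq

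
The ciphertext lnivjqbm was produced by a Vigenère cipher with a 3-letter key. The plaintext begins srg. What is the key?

twc

Subtract each crib letter from the matching ciphertext letter (mod 26):
l(11)−s(18)=-7≡19 → t
n(13)−r(17)=-4≡22 → w
i(8)−g(6)=2 → c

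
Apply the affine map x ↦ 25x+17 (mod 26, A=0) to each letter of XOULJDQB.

UDXGIOBQ

X(23): 25·23+17=592≡20 → U
O(14): 25·14+17=367≡3 → D
U(20): 25·20+17=517≡23 → X
L(11): 25·11+17=292≡6 → G
J(9): 25·9+17=242≡8 → I
D(3): 25·3+17=92≡14 → O
Q(16): 25·16+17=417≡1 → B
B(1): 25·1+17=42≡16 → Q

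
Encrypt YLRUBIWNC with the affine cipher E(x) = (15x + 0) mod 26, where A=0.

Y(24): 15·24+0=360≡22 → W
L(11): 15·11+0=165≡9 → J
R(17): 15·17+0=255≡21 → V
U(20): 15·20+0=300≡14 → O
B(1): 15·1+0=15 → P
I(8): 15·8+0=120≡16 → Q
W(22): 15·22+0=330≡18 → S
N(13): 15·13+0=195≡13 → N
C(2): 15·2+0=30≡4 → E

WJVOPQSNE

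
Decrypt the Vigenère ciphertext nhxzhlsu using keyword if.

Repeat the key across the ciphertext: ifififif
n(13)−i(8): 5 → f
h(7)−f(5): 2 → c
x(23)−i(8): 15 → p
z(25)−f(5): 20 → u
h(7)−i(8): -1≡25 → z
l(11)−f(5): 6 → g
s(18)−i(8): 10 → k
u(20)−f(5): 15 → p

fcpuzgkp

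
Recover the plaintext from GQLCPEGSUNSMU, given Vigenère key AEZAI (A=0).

Repeat the key across the ciphertext: AEZAIAEZAIAEZ
G(6)−A(0): 6 → G
Q(16)−E(4): 12 → M
L(11)−Z(25): -14≡12 → M
C(2)−A(0): 2 → C
P(15)−I(8): 7 → H
E(4)−A(0): 4 → E
G(6)−E(4): 2 → C
S(18)−Z(25): -7≡19 → T
U(20)−A(0): 20 → U
N(13)−I(8): 5 → F
S(18)−A(0): 18 → S
M(12)−E(4): 8 → I
U(20)−Z(25): -5≡21 → V

GMMCHECTUFSIV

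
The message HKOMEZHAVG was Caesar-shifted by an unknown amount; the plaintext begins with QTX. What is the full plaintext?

From the crib: H(7)−Q(16)=-9≡17, so the shift is 17.
Subtract 17 from each ciphertext letter:
H(7): 7−17=-10≡16 → Q
K(10): 10−17=-7≡19 → T
O(14): 14−17=-3≡23 → X
M(12): 12−17=-5≡21 → V
E(4): 4−17=-13≡13 → N
Z(25): 25−17=8 → I
H(7): 7−17=-10≡16 → Q
A(0): 0−17=-17≡9 → J
V(21): 21−17=4 → E
G(6): 6−17=-11≡15 → P

QTXVNIQJEP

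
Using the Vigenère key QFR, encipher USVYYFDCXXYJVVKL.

KXMODWTHONDALABB

Repeat the key across the message: QFRQFRQFRQFRQFRQ
U(20)+Q(16): 36≡10 → K
S(18)+F(5): 23 → X
V(21)+R(17): 38≡12 → M
Y(24)+Q(16): 40≡14 → O
Y(24)+F(5): 29≡3 → D
F(5)+R(17): 22 → W
D(3)+Q(16): 19 → T
C(2)+F(5): 7 → H
X(23)+R(17): 40≡14 → O
X(23)+Q(16): 39≡13 → N
Y(24)+F(5): 29≡3 → D
J(9)+R(17): 26≡0 → A
V(21)+Q(16): 37≡11 → L
V(21)+F(5): 26≡0 → A
K(10)+R(17): 27≡1 → B
L(11)+Q(16): 27≡1 → B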